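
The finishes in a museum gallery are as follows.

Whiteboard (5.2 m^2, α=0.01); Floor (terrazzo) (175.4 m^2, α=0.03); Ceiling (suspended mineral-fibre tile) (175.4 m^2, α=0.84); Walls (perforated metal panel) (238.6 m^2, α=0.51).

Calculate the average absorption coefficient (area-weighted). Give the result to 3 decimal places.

Total surface area S = 594.6 m^2.
Σ(Sᵢαᵢ) = 5.2·0.01 + 175.4·0.03 + 175.4·0.84 + 238.6·0.51 = 274.336.
ᾱ = 274.336 / 594.6 = 0.461.

0.461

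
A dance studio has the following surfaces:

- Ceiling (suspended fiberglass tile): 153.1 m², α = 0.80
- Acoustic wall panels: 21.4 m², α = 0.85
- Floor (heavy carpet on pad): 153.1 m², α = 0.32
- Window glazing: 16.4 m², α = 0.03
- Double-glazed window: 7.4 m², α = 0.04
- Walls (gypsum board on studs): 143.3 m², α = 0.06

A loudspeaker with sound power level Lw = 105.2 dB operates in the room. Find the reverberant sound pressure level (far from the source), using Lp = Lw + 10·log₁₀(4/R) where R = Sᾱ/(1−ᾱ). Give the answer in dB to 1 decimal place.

Σ(Sᵢαᵢ) = 153.1·0.80 + 21.4·0.85 + 153.1·0.32 + 16.4·0.03 + 7.4·0.04 + 143.3·0.06 = 199.048; total area S = 494.7 m².
ᾱ = 199.048/494.7 = 0.4024; R = Sᾱ/(1−ᾱ) = 199.048/(1−0.4024) = 333.079 m².
Lp = Lw + 10 log₁₀(4/R) = 105.2 -19.20 = 86.0 dB.

86.0 dB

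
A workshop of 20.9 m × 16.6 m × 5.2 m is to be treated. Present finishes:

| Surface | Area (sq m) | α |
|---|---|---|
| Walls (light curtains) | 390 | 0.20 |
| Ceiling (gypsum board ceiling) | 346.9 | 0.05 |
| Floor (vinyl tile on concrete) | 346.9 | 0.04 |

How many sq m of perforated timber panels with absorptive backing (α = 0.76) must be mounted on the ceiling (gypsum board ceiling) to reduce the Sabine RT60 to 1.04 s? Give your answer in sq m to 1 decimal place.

Total absorption A₁ = 390×0.20 + 346.9×0.05 + 346.9×0.04
  = 78.000 + 17.345 + 13.876 = 109.221 sq m sabins.
V = 1804.088 m³. Target absorption A₂ = 0.161 × 1804.088 / 1.04 = 279.287 sabins.
Absorption to add: 279.287 − 109.221 = 170.066 sabins.
Net gain per sq m: Δα = 0.76 − 0.05 = 0.71.
Panel area = 170.066 / 0.71 = 239.5 sq m.

239.5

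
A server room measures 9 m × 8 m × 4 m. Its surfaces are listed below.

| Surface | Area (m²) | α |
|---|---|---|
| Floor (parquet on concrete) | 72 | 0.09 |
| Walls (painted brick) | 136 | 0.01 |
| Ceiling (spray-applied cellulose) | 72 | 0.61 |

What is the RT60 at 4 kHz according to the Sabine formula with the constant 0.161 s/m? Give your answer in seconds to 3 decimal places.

A = Σ Sᵢαᵢ = 72×0.09 + 136×0.01 + 72×0.61 = 51.760 sabins.
Room volume: 288 m³.
RT60 = 0.161 · V / A = 0.161 × 288 / 51.760 = 0.896 s.

0.896 s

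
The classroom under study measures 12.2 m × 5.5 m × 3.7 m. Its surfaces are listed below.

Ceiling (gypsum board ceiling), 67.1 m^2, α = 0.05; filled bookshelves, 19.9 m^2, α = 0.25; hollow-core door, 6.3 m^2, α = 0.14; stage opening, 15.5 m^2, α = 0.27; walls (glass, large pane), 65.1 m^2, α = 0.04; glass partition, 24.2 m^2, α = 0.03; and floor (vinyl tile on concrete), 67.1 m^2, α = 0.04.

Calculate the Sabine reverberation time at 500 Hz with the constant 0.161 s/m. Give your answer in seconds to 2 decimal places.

2.06 seconds

Total absorption A = 67.1*0.05 + 19.9*0.25 + 6.3*0.14 + 15.5*0.27 + 65.1*0.04 + 24.2*0.03 + 67.1*0.04
  = 3.355 + 4.975 + 0.882 + 4.185 + 2.604 + 0.726 + 2.684 = 19.411 m^2 sabins.
V = 12.2·5.5·3.7 = 248.27 m³.
T = 0.161 V/A = 0.161·248.27/19.411 = 2.06 s.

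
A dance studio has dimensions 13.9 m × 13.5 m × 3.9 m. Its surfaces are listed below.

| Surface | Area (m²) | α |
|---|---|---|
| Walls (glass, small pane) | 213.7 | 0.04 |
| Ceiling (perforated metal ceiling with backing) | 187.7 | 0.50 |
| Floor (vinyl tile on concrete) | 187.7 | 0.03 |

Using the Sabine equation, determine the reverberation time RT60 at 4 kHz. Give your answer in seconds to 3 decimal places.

1.091 s

Total absorption A = 213.7·0.04 + 187.7·0.50 + 187.7·0.03
  = 8.548 + 93.850 + 5.631 = 108.029 m² sabins.
Room volume: 731.835 m³.
RT60 = 0.161 · V / A = 0.161 × 731.835 / 108.029 = 1.091 s.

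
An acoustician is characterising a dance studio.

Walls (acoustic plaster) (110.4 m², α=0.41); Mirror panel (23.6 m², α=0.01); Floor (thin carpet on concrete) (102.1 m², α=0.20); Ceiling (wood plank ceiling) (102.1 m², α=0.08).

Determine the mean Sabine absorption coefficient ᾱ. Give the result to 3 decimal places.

Total surface area S = 338.2 m².
Weighted sum Σ Sα = 74.088.
ᾱ = 74.088 / 338.2 = 0.219.

0.219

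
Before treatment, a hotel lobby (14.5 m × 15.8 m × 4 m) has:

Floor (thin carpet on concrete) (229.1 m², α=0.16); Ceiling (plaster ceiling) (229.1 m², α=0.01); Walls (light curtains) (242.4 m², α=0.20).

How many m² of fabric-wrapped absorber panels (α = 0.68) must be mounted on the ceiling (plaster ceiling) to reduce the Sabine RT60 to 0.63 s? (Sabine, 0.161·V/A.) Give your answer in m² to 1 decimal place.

219.1

Total absorption A₁ = 229.1×0.16 + 229.1×0.01 + 242.4×0.20
  = 36.656 + 2.291 + 48.480 = 87.427 m² sabins.
V = 916.4 m³. Target absorption A₂ = 0.161 × 916.4 / 0.63 = 234.191 sabins.
ΔA needed = 234.191 − 87.427 = 146.764 sabins.
Each m² of panel replacing the ceiling (plaster ceiling) adds (0.68 − 0.01) = 0.67 sabins.
Area = ΔA/Δα = 146.764/0.67 = 219.1 m².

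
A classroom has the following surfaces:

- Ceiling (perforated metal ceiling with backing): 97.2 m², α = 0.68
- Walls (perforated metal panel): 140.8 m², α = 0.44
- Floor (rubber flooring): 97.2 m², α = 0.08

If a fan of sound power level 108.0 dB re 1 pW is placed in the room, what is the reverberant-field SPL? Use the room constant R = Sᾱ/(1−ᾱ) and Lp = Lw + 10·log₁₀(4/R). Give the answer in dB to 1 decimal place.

90.4 dB

A = 135.824 sabins; S = 335.2 m².
ᾱ = 0.4052, so room constant R = A/(1−ᾱ) = 228.352 m².
Lp = Lw + 10 log₁₀(4/R) = 108.0 -17.57 = 90.4 dB.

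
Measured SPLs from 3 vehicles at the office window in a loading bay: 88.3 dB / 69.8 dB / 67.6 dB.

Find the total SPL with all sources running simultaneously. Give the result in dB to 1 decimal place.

88.4 dB

Σ 10^(Lᵢ/10) = 6.914e+08.
L_total = 10·log₁₀(6.914e+08) = 88.4 dB.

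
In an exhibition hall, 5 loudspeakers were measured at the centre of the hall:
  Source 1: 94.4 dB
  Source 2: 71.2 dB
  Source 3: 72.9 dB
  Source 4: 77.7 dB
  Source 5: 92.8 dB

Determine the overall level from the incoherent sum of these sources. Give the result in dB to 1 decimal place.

96.8 dB

Σ 10^(Lᵢ/10) = 4.751e+09.
Back to dB: 10·log₁₀ Σ = 96.8 dB.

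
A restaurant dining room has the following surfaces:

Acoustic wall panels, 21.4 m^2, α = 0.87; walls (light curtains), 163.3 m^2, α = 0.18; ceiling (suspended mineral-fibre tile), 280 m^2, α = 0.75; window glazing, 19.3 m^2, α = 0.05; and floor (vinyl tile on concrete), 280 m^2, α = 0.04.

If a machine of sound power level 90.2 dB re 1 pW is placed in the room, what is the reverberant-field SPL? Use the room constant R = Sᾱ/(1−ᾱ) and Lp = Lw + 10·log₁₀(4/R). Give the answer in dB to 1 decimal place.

A = 270.177 sabins; S = 764.0 m^2.
ᾱ = 0.3536, so room constant R = A/(1−ᾱ) = 417.972 m^2.
Lp = Lw + 10 log₁₀(4/R) = 90.2 -20.19 = 70.0 dB.

70.0 dB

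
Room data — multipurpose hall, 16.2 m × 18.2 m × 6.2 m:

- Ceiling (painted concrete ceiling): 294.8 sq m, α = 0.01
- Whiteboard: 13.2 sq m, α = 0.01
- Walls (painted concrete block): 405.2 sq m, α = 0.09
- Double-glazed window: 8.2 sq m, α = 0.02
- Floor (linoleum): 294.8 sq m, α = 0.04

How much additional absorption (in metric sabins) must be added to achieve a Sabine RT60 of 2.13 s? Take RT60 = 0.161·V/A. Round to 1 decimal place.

86.7 sabins

Equivalent absorption area: A₁ = 294.8·0.01 + 13.2·0.01 + 405.2·0.09 + 8.2·0.02 + 294.8·0.04 = 51.504 sq m.
For T = 2.13 s, need A₂ = 0.161·V/T = 0.161·1828.008/2.13 = 138.173 sabins.
Shortfall: 138.173 − 51.504 = 86.7 sabins.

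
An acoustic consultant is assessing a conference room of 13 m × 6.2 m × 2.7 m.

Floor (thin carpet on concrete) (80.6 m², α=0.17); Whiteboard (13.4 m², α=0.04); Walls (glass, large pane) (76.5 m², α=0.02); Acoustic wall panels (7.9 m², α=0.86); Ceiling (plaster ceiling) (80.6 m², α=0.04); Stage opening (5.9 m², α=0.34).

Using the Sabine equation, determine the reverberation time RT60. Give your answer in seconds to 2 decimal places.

Total absorption A = 80.6·0.17 + 13.4·0.04 + 76.5·0.02 + 7.9·0.86 + 80.6·0.04 + 5.9·0.34
  = 13.702 + 0.536 + 1.530 + 6.794 + 3.224 + 2.006 = 27.792 m² sabins.
Room volume: 217.62 m³.
Sabine: RT60 = 0.161 × 217.62 / 27.792 = 1.26 s.

1.26 s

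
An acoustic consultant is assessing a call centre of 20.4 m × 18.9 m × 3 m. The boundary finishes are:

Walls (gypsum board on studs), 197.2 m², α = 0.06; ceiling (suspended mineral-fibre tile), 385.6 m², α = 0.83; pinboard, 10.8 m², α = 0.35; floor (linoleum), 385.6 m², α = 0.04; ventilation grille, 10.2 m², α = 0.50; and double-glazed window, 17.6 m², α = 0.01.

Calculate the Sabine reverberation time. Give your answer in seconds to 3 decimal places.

0.523 s

Equivalent absorption area: A = 197.2*0.06 + 385.6*0.83 + 10.8*0.35 + 385.6*0.04 + 10.2*0.50 + 17.6*0.01 = 356.360 m².
V = 20.4·18.9·3 = 1156.68 m³.
T = 0.161 V/A = 0.161·1156.68/356.360 = 0.523 s.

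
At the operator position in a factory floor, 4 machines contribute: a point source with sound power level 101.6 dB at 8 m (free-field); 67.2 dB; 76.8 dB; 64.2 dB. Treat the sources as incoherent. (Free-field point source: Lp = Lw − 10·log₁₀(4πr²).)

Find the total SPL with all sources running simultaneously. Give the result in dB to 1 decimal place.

Source at 8 m: Lp = 101.6 − 10·log₁₀(4π·8²) = 101.6 − 10·log₁₀(804.248) = 72.5 dB.
Σ 10^(Lᵢ/10) = 7.352e+07.
Combined level = 10 log₁₀(7.352e+07) = 78.7 dB.

78.7 dB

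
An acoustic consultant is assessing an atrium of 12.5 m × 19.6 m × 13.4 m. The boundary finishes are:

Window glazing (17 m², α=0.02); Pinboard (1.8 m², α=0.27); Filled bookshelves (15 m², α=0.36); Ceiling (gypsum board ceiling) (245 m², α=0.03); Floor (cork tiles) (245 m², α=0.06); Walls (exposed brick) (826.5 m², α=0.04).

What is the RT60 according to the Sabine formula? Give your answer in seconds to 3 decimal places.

8.618 sec

Equivalent absorption area: A = 17*0.02 + 1.8*0.27 + 15*0.36 + 245*0.03 + 245*0.06 + 826.5*0.04 = 61.336 m².
Room volume: 3283 m³.
T = 0.161 V/A = 0.161·3283/61.336 = 8.618 s.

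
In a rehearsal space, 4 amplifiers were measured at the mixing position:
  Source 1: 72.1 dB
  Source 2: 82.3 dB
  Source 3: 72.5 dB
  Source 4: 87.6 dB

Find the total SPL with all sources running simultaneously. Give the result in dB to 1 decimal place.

88.9 dB

Sum in the linear (power) domain: Σ 10^(Lᵢ/10) = 10^(72.1/10) + 10^(82.3/10) + 10^(72.5/10) + 10^(87.6/10) = 7.793e+08.
L_total = 10·log₁₀(7.793e+08) = 88.9 dB.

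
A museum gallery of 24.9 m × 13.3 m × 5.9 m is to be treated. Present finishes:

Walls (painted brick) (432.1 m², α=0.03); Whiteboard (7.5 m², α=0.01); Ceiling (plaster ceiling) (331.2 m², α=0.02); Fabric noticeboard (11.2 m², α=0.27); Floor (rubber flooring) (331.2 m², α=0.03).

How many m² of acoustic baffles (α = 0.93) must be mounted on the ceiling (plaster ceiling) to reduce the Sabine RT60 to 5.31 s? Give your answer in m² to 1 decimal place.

29.3

A₁ = Σ Sᵢαᵢ = 432.1·0.03 + 7.5·0.01 + 331.2·0.02 + 11.2·0.27 + 331.2·0.03 = 32.622 sabins.
Required A₂ = 0.161·1953.903/5.31 = 59.243 sabins.
Absorption to add: 59.243 − 32.622 = 26.621 sabins.
Each m² of panel replacing the ceiling (plaster ceiling) adds (0.93 − 0.02) = 0.91 sabins.
Area = ΔA/Δα = 26.621/0.91 = 29.3 m².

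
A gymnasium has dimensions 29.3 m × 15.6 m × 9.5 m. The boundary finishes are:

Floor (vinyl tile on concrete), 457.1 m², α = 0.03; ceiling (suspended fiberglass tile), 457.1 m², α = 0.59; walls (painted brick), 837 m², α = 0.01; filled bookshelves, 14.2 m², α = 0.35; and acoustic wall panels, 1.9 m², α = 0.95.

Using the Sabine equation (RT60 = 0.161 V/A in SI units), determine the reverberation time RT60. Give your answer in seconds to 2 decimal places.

2.34 seconds

Summing Sᵢαᵢ: 13.713 + 269.689 + 8.370 + 4.970 + 1.805 → A = 298.547 sabins.
V = 29.3·15.6·9.5 = 4342.26 m³.
Sabine: RT60 = 0.161 × 4342.26 / 298.547 = 2.34 s.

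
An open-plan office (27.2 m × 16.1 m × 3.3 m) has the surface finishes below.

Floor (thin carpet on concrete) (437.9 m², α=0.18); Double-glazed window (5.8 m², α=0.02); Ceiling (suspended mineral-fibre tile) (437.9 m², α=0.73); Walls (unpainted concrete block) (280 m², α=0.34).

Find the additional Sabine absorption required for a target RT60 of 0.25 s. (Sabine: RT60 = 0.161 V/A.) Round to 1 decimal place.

436.9 sabins

Equivalent absorption area: A₁ = 437.9*0.18 + 5.8*0.02 + 437.9*0.73 + 280*0.34 = 493.805 m².
Target A₂ = 0.161·1445.136/0.25 = 930.668 sabins (V = 1445.136 m³).
Shortfall: 930.668 − 493.805 = 436.9 sabins.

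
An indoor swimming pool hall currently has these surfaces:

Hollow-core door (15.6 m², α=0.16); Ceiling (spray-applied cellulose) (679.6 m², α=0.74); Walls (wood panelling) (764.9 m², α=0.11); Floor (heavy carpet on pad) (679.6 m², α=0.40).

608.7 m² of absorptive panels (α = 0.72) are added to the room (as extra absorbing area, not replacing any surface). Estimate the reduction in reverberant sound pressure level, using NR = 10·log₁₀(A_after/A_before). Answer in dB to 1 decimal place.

Total absorption A_before = 15.6*0.16 + 679.6*0.74 + 764.9*0.11 + 679.6*0.40
  = 2.496 + 502.904 + 84.139 + 271.840 = 861.379 m² sabins.
Added absorption = 608.7 × 0.72 = 438.264 sabins.
New total A_after = 1299.643 sabins.
Reduction = 10 log₁₀(A_after/A_before) = 10 log₁₀(1.5088) = 1.8 dB.

1.8 dB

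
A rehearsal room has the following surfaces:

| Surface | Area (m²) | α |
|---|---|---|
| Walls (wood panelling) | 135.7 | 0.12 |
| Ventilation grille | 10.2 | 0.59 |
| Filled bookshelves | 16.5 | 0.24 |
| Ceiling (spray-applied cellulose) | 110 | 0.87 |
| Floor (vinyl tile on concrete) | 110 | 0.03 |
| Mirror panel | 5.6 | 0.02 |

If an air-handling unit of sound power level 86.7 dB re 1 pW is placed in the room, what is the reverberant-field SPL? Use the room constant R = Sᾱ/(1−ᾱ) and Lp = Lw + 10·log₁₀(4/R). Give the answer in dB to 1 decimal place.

Σ(Sᵢαᵢ) = 135.7×0.12 + 10.2×0.59 + 16.5×0.24 + 110×0.87 + 110×0.03 + 5.6×0.02 = 125.374; total area S = 388.0 m².
ᾱ = 0.3231, so room constant R = A/(1−ᾱ) = 185.218 m².
Lp = 86.7 + 10·log₁₀(4/185.218) = 86.7 + (-16.66) = 70.0 dB.

70.0 dB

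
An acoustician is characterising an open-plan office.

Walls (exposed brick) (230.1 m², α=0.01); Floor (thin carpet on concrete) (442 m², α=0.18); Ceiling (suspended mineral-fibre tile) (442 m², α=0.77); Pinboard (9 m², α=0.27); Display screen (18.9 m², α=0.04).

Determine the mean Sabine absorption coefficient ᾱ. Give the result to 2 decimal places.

0.37

S = Σ Sᵢ = 230.1 + 442 + 442 + 9 + 18.9 = 1142.0 m².
Σ(Sᵢαᵢ) = 230.1*0.01 + 442*0.18 + 442*0.77 + 9*0.27 + 18.9*0.04 = 425.387.
ᾱ = A/S = 0.37.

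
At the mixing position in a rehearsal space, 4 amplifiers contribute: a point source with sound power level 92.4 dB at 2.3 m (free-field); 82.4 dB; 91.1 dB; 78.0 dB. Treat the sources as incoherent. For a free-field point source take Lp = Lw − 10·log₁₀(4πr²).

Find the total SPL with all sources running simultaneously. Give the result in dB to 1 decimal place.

91.9 dB

Source at 2.3 m: Lp = 92.4 − 10·log₁₀(4π·2.3²) = 92.4 − 10·log₁₀(66.476) = 74.2 dB.
Σ 10^(Lᵢ/10) = 1.551e+09.
L_total = 10·log₁₀(1.551e+09) = 91.9 dB.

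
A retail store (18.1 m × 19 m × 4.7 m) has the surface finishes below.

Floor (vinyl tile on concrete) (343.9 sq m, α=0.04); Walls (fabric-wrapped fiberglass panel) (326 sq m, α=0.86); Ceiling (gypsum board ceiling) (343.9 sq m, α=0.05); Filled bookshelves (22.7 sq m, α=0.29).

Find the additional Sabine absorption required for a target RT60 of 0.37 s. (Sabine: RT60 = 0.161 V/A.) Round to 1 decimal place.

Total absorption A₁ = 343.9*0.04 + 326*0.86 + 343.9*0.05 + 22.7*0.29
  = 13.756 + 280.360 + 17.195 + 6.583 = 317.894 sq m sabins.
Target A₂ = 0.161·1616.33/0.37 = 703.322 sabins (V = 1616.33 m³).
Shortfall: 703.322 − 317.894 = 385.4 sabins.

385.4 sabins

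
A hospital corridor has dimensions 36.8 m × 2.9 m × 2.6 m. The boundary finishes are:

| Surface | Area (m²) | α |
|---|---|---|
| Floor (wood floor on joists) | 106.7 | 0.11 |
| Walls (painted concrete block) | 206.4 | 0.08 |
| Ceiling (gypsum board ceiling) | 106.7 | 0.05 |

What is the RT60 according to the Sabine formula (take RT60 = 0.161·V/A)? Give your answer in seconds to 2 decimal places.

Equivalent absorption area: A = 106.7·0.11 + 206.4·0.08 + 106.7·0.05 = 33.584 m².
Volume V = 36.8 × 2.9 × 2.6 = 277.472 m³.
RT60 = 0.161 · V / A = 0.161 × 277.472 / 33.584 = 1.33 s.

1.33 s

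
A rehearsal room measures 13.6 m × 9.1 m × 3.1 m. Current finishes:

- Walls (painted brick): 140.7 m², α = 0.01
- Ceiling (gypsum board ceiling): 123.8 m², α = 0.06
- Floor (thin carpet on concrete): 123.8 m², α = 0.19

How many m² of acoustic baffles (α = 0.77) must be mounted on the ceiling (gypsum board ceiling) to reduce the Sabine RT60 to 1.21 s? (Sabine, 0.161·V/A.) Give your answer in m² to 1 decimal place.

26.3

Summing Sᵢαᵢ: 1.407 + 7.428 + 23.522 → A₁ = 32.357 sabins.
Required A₂ = 0.161·383.656/1.21 = 51.048 sabins.
ΔA needed = 51.048 − 32.357 = 18.691 sabins.
Each m² of panel replacing the ceiling (gypsum board ceiling) adds (0.77 − 0.06) = 0.71 sabins.
Panel area = 18.691 / 0.71 = 26.3 m².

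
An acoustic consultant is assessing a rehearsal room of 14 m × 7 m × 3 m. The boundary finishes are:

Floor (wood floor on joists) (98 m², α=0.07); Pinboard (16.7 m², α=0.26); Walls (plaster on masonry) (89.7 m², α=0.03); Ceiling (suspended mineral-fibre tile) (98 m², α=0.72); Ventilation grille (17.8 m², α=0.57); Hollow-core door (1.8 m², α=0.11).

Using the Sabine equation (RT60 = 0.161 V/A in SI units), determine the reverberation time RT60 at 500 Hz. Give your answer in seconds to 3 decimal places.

0.499 s

Equivalent absorption area: A = 98*0.07 + 16.7*0.26 + 89.7*0.03 + 98*0.72 + 17.8*0.57 + 1.8*0.11 = 94.797 m².
V = 14·7·3 = 294 m³.
RT60 = 0.161 · V / A = 0.161 × 294 / 94.797 = 0.499 s.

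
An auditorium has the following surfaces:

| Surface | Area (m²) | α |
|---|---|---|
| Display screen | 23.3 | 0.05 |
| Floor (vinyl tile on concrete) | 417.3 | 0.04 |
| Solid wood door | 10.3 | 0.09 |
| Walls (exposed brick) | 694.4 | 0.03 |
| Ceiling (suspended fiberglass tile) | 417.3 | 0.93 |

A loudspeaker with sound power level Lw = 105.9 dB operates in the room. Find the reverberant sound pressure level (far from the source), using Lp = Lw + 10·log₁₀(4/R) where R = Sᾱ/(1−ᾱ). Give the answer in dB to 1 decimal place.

84.2 dB

A = 427.705 sabins; S = 1562.6 m².
ᾱ = 0.2737, so room constant R = A/(1−ᾱ) = 588.882 m².
Lp = 105.9 + 10·log₁₀(4/588.882) = 105.9 + (-21.68) = 84.2 dB.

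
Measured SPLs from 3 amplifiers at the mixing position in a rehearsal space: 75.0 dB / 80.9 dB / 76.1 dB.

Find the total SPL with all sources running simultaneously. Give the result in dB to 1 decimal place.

82.9 dB

Converting to relative power and adding: 10^(75.0/10) + 10^(80.9/10) + 10^(76.1/10) = 1.954e+08.
Back to dB: 10·log₁₀ Σ = 82.9 dB.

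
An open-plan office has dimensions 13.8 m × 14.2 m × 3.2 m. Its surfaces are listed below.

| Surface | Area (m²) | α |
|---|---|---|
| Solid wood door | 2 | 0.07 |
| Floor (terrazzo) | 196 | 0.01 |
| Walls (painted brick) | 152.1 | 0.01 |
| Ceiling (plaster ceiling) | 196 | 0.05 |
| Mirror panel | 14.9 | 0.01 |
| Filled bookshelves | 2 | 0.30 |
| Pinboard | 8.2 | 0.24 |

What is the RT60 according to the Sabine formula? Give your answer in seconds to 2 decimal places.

Equivalent absorption area: A = 2×0.07 + 196×0.01 + 152.1×0.01 + 196×0.05 + 14.9×0.01 + 2×0.30 + 8.2×0.24 = 16.138 m².
Volume V = 13.8 × 14.2 × 3.2 = 627.072 m³.
RT60 = 0.161 · V / A = 0.161 × 627.072 / 16.138 = 6.26 s.

6.26 seconds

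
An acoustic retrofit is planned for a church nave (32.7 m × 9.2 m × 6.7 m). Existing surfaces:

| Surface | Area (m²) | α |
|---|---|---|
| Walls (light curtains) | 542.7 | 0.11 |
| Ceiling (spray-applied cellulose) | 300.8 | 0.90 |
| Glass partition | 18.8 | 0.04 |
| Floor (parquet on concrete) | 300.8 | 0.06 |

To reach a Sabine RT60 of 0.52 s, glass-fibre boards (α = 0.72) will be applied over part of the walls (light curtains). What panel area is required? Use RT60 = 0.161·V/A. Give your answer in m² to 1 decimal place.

Summing Sᵢαᵢ: 59.697 + 270.720 + 0.752 + 18.048 → A₁ = 349.217 sabins.
Required A₂ = 0.161·2015.628/0.52 = 624.069 sabins.
Absorption to add: 624.069 − 349.217 = 274.852 sabins.
Each m² of panel replacing the walls (light curtains) adds (0.72 − 0.11) = 0.61 sabins.
Panel area = 274.852 / 0.61 = 450.6 m².

450.6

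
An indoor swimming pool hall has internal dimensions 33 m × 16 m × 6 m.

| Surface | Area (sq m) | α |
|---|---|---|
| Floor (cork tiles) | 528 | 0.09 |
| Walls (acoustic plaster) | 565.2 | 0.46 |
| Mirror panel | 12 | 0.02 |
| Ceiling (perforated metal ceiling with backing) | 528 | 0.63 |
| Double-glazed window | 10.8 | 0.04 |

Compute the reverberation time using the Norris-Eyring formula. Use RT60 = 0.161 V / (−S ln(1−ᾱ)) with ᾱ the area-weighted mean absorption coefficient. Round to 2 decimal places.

0.63 seconds

S = Σ Sᵢ = 1644.0 sq m.
Σ(Sᵢαᵢ) = 528×0.09 + 565.2×0.46 + 12×0.02 + 528×0.63 + 10.8×0.04 = 640.824.
Mean coefficient ᾱ = A/S = 0.3898.
Eyring denominator: −S ln(1−ᾱ) = 812.084.
V = 33 × 16 × 6 = 3168 m³.
RT60 = 0.161 × 3168 / 812.084 = 0.63 s.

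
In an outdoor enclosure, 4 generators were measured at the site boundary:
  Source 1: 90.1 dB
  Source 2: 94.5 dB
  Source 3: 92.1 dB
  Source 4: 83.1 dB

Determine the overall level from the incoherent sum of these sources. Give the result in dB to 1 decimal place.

97.5 dB

Converting to relative power and adding: 10^(90.1/10) + 10^(94.5/10) + 10^(92.1/10) + 10^(83.1/10) = 5.668e+09.
Back to dB: 10·log₁₀ Σ = 97.5 dB.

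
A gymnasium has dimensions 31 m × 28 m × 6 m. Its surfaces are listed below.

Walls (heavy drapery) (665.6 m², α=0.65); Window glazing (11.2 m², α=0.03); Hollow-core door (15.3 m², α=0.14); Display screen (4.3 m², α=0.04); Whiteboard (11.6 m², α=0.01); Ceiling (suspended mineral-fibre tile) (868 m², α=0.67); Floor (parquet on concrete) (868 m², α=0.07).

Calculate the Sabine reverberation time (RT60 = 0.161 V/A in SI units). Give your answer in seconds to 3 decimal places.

Equivalent absorption area: A = 665.6*0.65 + 11.2*0.03 + 15.3*0.14 + 4.3*0.04 + 11.6*0.01 + 868*0.67 + 868*0.07 = 1077.726 m².
Room volume: 5208 m³.
T = 0.161 V/A = 0.161·5208/1077.726 = 0.778 s.

0.778 s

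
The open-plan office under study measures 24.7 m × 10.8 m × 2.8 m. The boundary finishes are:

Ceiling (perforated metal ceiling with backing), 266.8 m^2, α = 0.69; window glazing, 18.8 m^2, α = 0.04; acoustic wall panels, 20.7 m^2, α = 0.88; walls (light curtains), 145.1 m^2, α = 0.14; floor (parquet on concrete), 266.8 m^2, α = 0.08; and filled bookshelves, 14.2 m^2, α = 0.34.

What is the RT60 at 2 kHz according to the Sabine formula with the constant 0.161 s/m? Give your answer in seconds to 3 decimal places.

0.482 s

Summing Sᵢαᵢ: 184.092 + 0.752 + 18.216 + 20.314 + 21.344 + 4.828 → A = 249.546 sabins.
Room volume: 746.928 m³.
Sabine: RT60 = 0.161 × 746.928 / 249.546 = 0.482 s.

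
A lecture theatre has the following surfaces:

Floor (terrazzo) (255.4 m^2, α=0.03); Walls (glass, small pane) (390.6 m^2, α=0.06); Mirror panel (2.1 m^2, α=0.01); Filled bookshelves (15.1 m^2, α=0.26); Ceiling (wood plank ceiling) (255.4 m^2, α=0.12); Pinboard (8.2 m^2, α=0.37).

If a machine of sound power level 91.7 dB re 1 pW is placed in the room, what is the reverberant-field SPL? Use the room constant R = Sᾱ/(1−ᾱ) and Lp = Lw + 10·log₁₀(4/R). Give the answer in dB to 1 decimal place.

Σ(Sᵢαᵢ) = 255.4·0.03 + 390.6·0.06 + 2.1·0.01 + 15.1·0.26 + 255.4·0.12 + 8.2·0.37 = 68.727; total area S = 926.8 m^2.
ᾱ = 0.0742, so room constant R = A/(1−ᾱ) = 74.235 m^2.
Lp = 91.7 + 10·log₁₀(4/74.235) = 91.7 + (-12.69) = 79.0 dB.

79.0 dB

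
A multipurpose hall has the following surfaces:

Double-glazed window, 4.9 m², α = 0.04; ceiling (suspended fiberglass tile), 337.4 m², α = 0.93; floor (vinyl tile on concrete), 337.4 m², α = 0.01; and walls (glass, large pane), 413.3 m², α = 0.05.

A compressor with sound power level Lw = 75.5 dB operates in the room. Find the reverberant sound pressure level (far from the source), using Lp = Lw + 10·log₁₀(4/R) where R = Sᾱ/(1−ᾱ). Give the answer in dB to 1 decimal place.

Σ(Sᵢαᵢ) = 4.9·0.04 + 337.4·0.93 + 337.4·0.01 + 413.3·0.05 = 338.017; total area S = 1093.0 m².
ᾱ = 338.017/1093.0 = 0.3093; R = Sᾱ/(1−ᾱ) = 338.017/(1−0.3093) = 489.383 m².
Lp = Lw + 10 log₁₀(4/R) = 75.5 -20.88 = 54.6 dB.

54.6 dB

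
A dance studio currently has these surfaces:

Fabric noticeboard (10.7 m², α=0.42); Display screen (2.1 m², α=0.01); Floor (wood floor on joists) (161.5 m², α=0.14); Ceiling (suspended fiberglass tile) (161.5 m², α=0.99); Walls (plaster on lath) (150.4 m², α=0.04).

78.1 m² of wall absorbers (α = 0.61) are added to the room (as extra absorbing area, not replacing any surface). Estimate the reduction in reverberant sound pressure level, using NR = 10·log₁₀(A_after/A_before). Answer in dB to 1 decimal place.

1.0 dB

Summing Sᵢαᵢ: 4.494 + 0.021 + 22.610 + 159.885 + 6.016 → A_before = 193.026 sabins.
Added absorption = 78.1 × 0.61 = 47.641 sabins.
A_after = 193.026 + 47.641 = 240.667 sabins.
NR = 10·log₁₀(240.667/193.026) = 1.0 dB.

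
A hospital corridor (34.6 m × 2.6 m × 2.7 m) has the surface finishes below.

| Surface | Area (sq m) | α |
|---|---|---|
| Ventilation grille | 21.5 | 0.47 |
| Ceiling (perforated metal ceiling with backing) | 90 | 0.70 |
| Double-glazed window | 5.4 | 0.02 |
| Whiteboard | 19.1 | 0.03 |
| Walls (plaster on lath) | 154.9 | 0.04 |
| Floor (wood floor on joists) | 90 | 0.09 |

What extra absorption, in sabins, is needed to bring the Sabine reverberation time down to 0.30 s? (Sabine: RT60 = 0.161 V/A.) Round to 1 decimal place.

42.3 sabins

A₁ = Σ Sᵢαᵢ = 21.5×0.47 + 90×0.70 + 5.4×0.02 + 19.1×0.03 + 154.9×0.04 + 90×0.09 = 88.082 sabins.
V = 242.892 m³. Required absorption A₂ = 0.161 × 242.892 / 0.30 = 130.352 sabins.
Shortfall: 130.352 − 88.082 = 42.3 sabins.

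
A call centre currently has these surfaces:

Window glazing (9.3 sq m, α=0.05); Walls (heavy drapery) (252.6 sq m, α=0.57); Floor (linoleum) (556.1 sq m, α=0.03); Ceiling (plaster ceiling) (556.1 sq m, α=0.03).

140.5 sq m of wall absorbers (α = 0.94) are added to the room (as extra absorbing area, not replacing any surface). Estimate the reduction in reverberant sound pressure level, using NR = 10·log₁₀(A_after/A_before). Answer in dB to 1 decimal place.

Summing Sᵢαᵢ: 0.465 + 143.982 + 16.683 + 16.683 → A_before = 177.813 sabins.
Treatment contributes 140.5·0.94 = 132.070 sabins.
New total A_after = 309.883 sabins.
Reduction = 10 log₁₀(A_after/A_before) = 10 log₁₀(1.7427) = 2.4 dB.

2.4 dB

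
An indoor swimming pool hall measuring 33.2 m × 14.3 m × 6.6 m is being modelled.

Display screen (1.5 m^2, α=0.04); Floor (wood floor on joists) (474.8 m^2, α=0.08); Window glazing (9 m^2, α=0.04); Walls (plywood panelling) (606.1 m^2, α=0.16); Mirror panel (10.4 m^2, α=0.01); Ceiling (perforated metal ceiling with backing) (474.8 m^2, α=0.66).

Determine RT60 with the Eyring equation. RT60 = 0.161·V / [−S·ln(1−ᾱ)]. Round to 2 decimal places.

0.96 sec

Total surface area S = 1.5 + 474.8 + 9 + 606.1 + 10.4 + 474.8 = 1576.6 m^2.
Σ(Sᵢαᵢ) = 1.5×0.04 + 474.8×0.08 + 9×0.04 + 606.1×0.16 + 10.4×0.01 + 474.8×0.66 = 448.852.
Mean coefficient ᾱ = A/S = 0.2847.
Eyring denominator: −S ln(1−ᾱ) = 528.245.
V = 33.2 × 14.3 × 6.6 = 3133.416 m³.
T = 0.161·V/[−S·ln(1−ᾱ)] = 0.161·3133.416/528.245 = 0.96 s.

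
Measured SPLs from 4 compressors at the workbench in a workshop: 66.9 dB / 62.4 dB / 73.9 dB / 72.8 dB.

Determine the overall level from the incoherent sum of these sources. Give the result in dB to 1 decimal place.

77.0 dB

Converting to relative power and adding: 10^(66.9/10) + 10^(62.4/10) + 10^(73.9/10) + 10^(72.8/10) = 5.024e+07.
Combined level = 10 log₁₀(5.024e+07) = 77.0 dB.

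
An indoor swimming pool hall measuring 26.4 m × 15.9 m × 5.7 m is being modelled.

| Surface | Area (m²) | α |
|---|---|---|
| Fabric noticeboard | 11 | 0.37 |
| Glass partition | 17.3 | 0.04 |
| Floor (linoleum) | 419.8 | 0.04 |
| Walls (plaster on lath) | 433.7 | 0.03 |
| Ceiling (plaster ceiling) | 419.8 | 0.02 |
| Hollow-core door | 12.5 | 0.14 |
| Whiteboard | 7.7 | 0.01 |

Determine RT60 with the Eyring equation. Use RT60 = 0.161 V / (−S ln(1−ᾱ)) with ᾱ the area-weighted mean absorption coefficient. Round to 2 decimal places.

S = Σ Sᵢ = 1321.8 m².
Absorption A = 11·0.37 + 17.3·0.04 + 419.8·0.04 + 433.7·0.03 + 419.8·0.02 + 12.5·0.14 + 7.7·0.01 = 44.788 sabins.
Mean coefficient ᾱ = A/S = 0.0339.
Eyring denominator: −S ln(1−ᾱ) = 45.586.
V = 26.4 × 15.9 × 5.7 = 2392.632 m³.
T = 0.161·V/[−S·ln(1−ᾱ)] = 0.161·2392.632/45.586 = 8.45 s.

8.45 sec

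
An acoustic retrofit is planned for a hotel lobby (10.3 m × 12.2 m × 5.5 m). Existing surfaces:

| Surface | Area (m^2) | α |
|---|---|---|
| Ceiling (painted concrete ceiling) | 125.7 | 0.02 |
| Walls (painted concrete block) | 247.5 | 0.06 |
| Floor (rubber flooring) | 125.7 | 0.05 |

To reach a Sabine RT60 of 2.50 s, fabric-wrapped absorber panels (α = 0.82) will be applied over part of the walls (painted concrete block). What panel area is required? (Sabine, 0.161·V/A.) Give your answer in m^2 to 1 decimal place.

Equivalent absorption area: A₁ = 125.7*0.02 + 247.5*0.06 + 125.7*0.05 = 23.649 m^2.
Required A₂ = 0.161·691.13/2.50 = 44.509 sabins.
Absorption to add: 44.509 − 23.649 = 20.860 sabins.
Net gain per m^2: Δα = 0.82 − 0.06 = 0.76.
Panel area = 20.860 / 0.76 = 27.4 m^2.

27.4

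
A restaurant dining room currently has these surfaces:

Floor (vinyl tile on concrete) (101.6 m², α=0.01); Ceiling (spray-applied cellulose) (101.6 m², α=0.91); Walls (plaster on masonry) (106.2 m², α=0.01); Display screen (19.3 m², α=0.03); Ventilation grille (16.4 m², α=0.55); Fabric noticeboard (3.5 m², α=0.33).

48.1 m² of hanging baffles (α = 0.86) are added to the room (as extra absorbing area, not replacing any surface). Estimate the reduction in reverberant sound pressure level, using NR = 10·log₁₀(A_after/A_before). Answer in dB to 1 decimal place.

1.4 dB

Summing Sᵢαᵢ: 1.016 + 92.456 + 1.062 + 0.579 + 9.020 + 1.155 → A_before = 105.288 sabins.
Added absorption = 48.1 × 0.86 = 41.366 sabins.
A_after = 105.288 + 41.366 = 146.654 sabins.
NR = 10·log₁₀(146.654/105.288) = 1.4 dB.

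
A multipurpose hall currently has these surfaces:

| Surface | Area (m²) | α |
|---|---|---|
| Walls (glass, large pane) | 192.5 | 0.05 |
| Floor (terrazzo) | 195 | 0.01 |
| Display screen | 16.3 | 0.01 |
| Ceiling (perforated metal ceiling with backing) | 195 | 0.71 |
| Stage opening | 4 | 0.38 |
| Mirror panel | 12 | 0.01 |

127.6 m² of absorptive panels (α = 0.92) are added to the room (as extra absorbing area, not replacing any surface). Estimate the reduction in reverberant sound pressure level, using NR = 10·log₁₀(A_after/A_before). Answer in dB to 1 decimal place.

A_before = Σ Sᵢαᵢ = 192.5*0.05 + 195*0.01 + 16.3*0.01 + 195*0.71 + 4*0.38 + 12*0.01 = 151.828 sabins.
Added absorption = 127.6 × 0.92 = 117.392 sabins.
A_after = 151.828 + 117.392 = 269.220 sabins.
NR = 10·log₁₀(269.220/151.828) = 2.5 dB.

2.5 dB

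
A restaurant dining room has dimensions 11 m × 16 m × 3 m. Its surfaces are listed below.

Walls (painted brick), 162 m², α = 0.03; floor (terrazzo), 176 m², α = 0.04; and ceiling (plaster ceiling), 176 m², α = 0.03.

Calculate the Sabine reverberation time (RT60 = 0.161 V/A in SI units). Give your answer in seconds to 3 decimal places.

4.948 seconds

A = Σ Sᵢαᵢ = 162×0.03 + 176×0.04 + 176×0.03 = 17.180 sabins.
Volume V = 11 × 16 × 3 = 528 m³.
RT60 = 0.161 · V / A = 0.161 × 528 / 17.180 = 4.948 s.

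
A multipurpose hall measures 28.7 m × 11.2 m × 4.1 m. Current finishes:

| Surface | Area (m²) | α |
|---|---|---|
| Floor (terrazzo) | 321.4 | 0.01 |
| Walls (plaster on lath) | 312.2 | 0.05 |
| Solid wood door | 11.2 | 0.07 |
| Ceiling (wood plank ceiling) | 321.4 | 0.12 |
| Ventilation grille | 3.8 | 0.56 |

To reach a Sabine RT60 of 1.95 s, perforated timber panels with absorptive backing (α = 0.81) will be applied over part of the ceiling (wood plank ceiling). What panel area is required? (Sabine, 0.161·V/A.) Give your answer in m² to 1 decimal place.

Equivalent absorption area: A₁ = 321.4*0.01 + 312.2*0.05 + 11.2*0.07 + 321.4*0.12 + 3.8*0.56 = 60.304 m².
Required A₂ = 0.161·1317.904/1.95 = 108.812 sabins.
Absorption to add: 108.812 − 60.304 = 48.508 sabins.
Each m² of panel replacing the ceiling (wood plank ceiling) adds (0.81 − 0.12) = 0.69 sabins.
Panel area = 48.508 / 0.69 = 70.3 m².

70.3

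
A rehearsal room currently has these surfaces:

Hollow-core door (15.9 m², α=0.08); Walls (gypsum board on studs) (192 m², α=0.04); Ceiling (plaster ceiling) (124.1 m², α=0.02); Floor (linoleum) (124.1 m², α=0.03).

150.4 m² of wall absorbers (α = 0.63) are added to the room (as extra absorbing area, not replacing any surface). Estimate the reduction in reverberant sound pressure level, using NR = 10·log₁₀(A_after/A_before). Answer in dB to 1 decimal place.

8.6 dB

A_before = Σ Sᵢαᵢ = 15.9×0.08 + 192×0.04 + 124.1×0.02 + 124.1×0.03 = 15.157 sabins.
Added absorption = 150.4 × 0.63 = 94.752 sabins.
New total A_after = 109.909 sabins.
Reduction = 10 log₁₀(A_after/A_before) = 10 log₁₀(7.2514) = 8.6 dB.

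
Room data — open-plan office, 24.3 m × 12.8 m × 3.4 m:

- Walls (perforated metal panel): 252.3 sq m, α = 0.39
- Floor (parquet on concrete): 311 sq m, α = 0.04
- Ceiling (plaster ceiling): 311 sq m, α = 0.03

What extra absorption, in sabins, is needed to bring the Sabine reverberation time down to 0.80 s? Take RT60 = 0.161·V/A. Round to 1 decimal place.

Summing Sᵢαᵢ: 98.397 + 12.440 + 9.330 → A₁ = 120.167 sabins.
V = 1057.536 m³. Required absorption A₂ = 0.161 × 1057.536 / 0.80 = 212.829 sabins.
Shortfall: 212.829 − 120.167 = 92.7 sabins.

92.7 sabins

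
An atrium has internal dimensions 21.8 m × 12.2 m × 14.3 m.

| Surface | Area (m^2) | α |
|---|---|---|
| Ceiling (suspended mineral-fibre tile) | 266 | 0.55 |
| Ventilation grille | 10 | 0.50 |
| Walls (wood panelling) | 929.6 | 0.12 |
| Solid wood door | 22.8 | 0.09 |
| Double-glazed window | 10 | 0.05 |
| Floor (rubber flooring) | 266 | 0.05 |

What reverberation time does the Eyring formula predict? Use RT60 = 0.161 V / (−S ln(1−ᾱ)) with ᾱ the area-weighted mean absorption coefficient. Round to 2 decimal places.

Total surface area S = 266 + 10 + 929.6 + 22.8 + 10 + 266 = 1504.4 m^2.
Absorption A = 266·0.55 + 10·0.50 + 929.6·0.12 + 22.8·0.09 + 10·0.05 + 266·0.05 = 278.704 sabins.
ᾱ = 278.704 / 1504.4 = 0.1853.
Eyring denominator: −S ln(1−ᾱ) = 308.305.
V = 21.8 × 12.2 × 14.3 = 3803.228 m³.
RT60 = 0.161 × 3803.228 / 308.305 = 1.99 s.

1.99 s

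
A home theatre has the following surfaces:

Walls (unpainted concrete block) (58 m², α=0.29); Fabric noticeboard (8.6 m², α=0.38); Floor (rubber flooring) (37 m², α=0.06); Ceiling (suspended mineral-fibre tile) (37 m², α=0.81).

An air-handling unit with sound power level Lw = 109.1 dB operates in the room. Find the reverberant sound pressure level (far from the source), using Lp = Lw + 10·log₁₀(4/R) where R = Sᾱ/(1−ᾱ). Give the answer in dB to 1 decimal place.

A = 52.278 sabins; S = 140.6 m².
ᾱ = 52.278/140.6 = 0.3718; R = Sᾱ/(1−ᾱ) = 52.278/(1−0.3718) = 83.219 m².
Lp = Lw + 10 log₁₀(4/R) = 109.1 -13.18 = 95.9 dB.

95.9 dB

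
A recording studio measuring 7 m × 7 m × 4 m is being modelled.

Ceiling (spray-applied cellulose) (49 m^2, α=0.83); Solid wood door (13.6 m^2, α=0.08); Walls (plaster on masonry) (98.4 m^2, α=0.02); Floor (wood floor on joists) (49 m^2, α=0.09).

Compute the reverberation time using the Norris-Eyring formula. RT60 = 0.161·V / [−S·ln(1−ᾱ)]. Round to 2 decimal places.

Total surface area S = 49 + 13.6 + 98.4 + 49 = 210.0 m^2.
Absorption A = 49×0.83 + 13.6×0.08 + 98.4×0.02 + 49×0.09 = 48.136 sabins.
Mean coefficient ᾱ = A/S = 0.2292.
Eyring denominator: −S ln(1−ᾱ) = 54.669.
V = 7 × 7 × 4 = 196 m³.
T = 0.161·V/[−S·ln(1−ᾱ)] = 0.161·196/54.669 = 0.58 s.

0.58 seconds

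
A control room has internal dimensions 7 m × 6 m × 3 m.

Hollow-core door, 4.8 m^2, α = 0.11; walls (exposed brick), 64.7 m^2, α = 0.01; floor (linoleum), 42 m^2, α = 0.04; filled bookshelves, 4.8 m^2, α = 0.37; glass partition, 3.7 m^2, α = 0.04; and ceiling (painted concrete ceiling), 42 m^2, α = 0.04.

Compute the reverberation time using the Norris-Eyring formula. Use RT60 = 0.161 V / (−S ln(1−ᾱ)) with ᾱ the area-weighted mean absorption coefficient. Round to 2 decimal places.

3.08 s

Total surface area S = 4.8 + 64.7 + 42 + 4.8 + 3.7 + 42 = 162.0 m^2.
Σ(Sᵢαᵢ) = 4.8·0.11 + 64.7·0.01 + 42·0.04 + 4.8·0.37 + 3.7·0.04 + 42·0.04 = 6.459.
Mean coefficient ᾱ = A/S = 0.0399.
−S·ln(1−ᾱ) = −162.0 × ln(1 − 0.0399) = 6.596.
V = 7 × 6 × 3 = 126 m³.
T = 0.161·V/[−S·ln(1−ᾱ)] = 0.161·126/6.596 = 3.08 s.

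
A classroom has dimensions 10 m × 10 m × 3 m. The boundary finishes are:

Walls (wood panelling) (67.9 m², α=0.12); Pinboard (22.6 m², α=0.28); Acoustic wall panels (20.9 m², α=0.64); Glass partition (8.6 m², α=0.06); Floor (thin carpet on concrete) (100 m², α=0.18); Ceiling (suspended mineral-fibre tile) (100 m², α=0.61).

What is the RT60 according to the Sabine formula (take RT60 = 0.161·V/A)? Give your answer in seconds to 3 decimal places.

0.450 s

Total absorption A = 67.9*0.12 + 22.6*0.28 + 20.9*0.64 + 8.6*0.06 + 100*0.18 + 100*0.61
  = 8.148 + 6.328 + 13.376 + 0.516 + 18.000 + 61.000 = 107.368 m² sabins.
Volume V = 10 × 10 × 3 = 300 m³.
Sabine: RT60 = 0.161 × 300 / 107.368 = 0.450 s.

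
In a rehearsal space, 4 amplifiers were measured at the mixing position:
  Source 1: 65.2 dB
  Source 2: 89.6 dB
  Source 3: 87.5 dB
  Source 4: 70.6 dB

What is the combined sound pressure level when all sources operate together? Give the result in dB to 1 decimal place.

Converting to relative power and adding: 10^(65.2/10) + 10^(89.6/10) + 10^(87.5/10) + 10^(70.6/10) = 1.489e+09.
L_total = 10·log₁₀(1.489e+09) = 91.7 dB.

91.7 dB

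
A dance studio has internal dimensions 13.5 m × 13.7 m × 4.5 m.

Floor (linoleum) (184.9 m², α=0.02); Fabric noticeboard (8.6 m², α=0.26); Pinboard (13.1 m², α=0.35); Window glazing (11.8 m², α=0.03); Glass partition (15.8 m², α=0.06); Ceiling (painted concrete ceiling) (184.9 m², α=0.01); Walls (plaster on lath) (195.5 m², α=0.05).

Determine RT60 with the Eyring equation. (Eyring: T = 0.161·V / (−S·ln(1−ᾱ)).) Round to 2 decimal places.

5.61 s

S = Σ Sᵢ = 614.6 m².
Absorption A = 184.9×0.02 + 8.6×0.26 + 13.1×0.35 + 11.8×0.03 + 15.8×0.06 + 184.9×0.01 + 195.5×0.05 = 23.445 sabins.
ᾱ = 23.445 / 614.6 = 0.0381.
Eyring denominator: −S ln(1−ᾱ) = 23.874.
V = 13.5 × 13.7 × 4.5 = 832.275 m³.
T = 0.161·V/[−S·ln(1−ᾱ)] = 0.161·832.275/23.874 = 5.61 s.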